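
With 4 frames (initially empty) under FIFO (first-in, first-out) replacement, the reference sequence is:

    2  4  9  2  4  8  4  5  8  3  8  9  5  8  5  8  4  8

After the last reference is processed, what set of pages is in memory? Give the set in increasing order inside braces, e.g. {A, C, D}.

{3, 4, 5, 8}

2 → fault, frames {2}
4 → fault, frames {2,4}
9 → fault, frames {2,4,9}
2 → hit
4 → hit
8 → fault, frames {2,4,9,8}
4 → hit
5 → fault, evict 2, frames {4,9,8,5}
8 → hit
3 → fault, evict 4, frames {9,8,5,3}
8 → hit
9 → hit
5 → hit
8 → hit
5 → hit
8 → hit
4 → fault, evict 9, frames {8,5,3,4}
8 → hit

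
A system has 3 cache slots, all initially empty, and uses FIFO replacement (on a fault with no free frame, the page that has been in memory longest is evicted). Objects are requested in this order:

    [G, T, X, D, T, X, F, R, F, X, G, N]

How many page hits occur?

G → fault, frames {G}
T → fault, frames {G,T}
X → fault, frames {G,T,X}
D → fault, evict G, frames {T,X,D}
T → hit
X → hit
F → fault, evict T, frames {X,D,F}
R → fault, evict X, frames {D,F,R}
F → hit
X → fault, evict D, frames {F,R,X}
G → fault, evict F, frames {R,X,G}
N → fault, evict R, frames {X,G,N}
Hits: 3.

3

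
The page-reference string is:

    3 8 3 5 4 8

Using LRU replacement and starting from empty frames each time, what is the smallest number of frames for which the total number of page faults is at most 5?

f=1: 6 faults
f=2: 5 faults
f=3: 5 faults
f=4: 4 faults
Smallest f with faults ≤ 5 is 2.

2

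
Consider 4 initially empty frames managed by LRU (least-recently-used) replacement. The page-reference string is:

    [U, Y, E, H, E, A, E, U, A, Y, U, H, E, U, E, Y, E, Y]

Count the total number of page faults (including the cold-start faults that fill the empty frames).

9

U → fault, frames {U}
Y → fault, frames {U,Y}
E → fault, frames {U,Y,E}
H → fault, frames {U,Y,E,H}
E → hit
A → fault, evict U, frames {Y,H,E,A}
E → hit
U → fault, evict Y, frames {H,A,E,U}
A → hit
Y → fault, evict H, frames {E,U,A,Y}
U → hit
H → fault, evict E, frames {A,Y,U,H}
E → fault, evict A, frames {Y,U,H,E}
U → hit
E → hit
Y → hit
E → hit
Y → hit
Page faults: 9.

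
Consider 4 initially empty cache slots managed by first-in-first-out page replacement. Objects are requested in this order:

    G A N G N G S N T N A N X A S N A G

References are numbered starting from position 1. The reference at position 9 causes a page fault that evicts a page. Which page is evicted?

G

pos 1: G → fault, frames (G)
pos 2: A → fault, frames (G A)
pos 3: N → fault, frames (G A N)
pos 4: G → hit
pos 5: N → hit
pos 6: G → hit
pos 7: S → fault, frames (G A N S)
pos 8: N → hit
pos 9: T → fault, evict G, frames (A N S T)
At position 9, page G is evicted.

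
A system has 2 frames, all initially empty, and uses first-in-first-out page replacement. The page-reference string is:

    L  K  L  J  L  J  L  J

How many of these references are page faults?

4

L → miss, frames [L]
K → miss, frames [L, K]
L → hit
J → miss, evict L, frames [K, J]
L → miss, evict K, frames [J, L]
J → hit
L → hit
J → hit
Page faults: 4.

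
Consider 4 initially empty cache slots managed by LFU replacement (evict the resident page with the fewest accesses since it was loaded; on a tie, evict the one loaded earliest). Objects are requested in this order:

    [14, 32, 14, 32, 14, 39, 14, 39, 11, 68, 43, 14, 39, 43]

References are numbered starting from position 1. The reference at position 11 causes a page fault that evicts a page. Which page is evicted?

pos 1: 14 -> fault, frames (14)
pos 2: 32 -> fault, frames (14 32)
pos 3: 14 -> hit
pos 4: 32 -> hit
pos 5: 14 -> hit
pos 6: 39 -> fault, frames (14 32 39)
pos 7: 14 -> hit
pos 8: 39 -> hit
pos 9: 11 -> fault, frames (14 32 39 11)
pos 10: 68 -> fault, evict 11, frames (14 32 39 68)
pos 11: 43 -> fault, evict 68, frames (14 32 39 43)
At position 11, page 68 is evicted.

68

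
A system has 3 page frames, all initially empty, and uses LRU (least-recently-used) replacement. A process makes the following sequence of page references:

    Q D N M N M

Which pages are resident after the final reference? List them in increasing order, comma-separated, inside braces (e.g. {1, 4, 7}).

{D, M, N}

Q: miss, frames [Q]
D: miss, frames [Q, D]
N: miss, frames [Q, D, N]
M: miss, evict Q, frames [D, N, M]
N: hit
M: hit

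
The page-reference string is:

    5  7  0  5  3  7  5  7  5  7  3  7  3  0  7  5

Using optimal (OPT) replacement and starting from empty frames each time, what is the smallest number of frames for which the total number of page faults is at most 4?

f=1: 16 faults
f=2: 8 faults
f=3: 5 faults
f=4: 4 faults
Smallest f with faults ≤ 4 is 4.

4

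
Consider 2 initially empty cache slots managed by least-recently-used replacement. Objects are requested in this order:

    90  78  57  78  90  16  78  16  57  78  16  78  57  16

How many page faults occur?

90 → fault, frames (90)
78 → fault, frames (90 78)
57 → fault, evict 90, frames (78 57)
78 → hit
90 → fault, evict 57, frames (78 90)
16 → fault, evict 78, frames (90 16)
78 → fault, evict 90, frames (16 78)
16 → hit
57 → fault, evict 78, frames (16 57)
78 → fault, evict 16, frames (57 78)
16 → fault, evict 57, frames (78 16)
78 → hit
57 → fault, evict 16, frames (78 57)
16 → fault, evict 78, frames (57 16)
Page faults: 11.

11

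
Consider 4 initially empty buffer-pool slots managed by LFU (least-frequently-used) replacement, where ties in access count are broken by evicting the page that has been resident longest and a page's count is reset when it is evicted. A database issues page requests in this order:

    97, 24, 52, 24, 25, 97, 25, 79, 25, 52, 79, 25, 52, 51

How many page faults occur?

9

97: miss, frames [97]
24: miss, frames [97, 24]
52: miss, frames [97, 24, 52]
24: hit
25: miss, frames [97, 24, 52, 25]
97: hit
25: hit
79: miss, evict 52, frames [97, 24, 25, 79]
25: hit
52: miss, evict 79, frames [97, 24, 25, 52]
79: miss, evict 52, frames [97, 24, 25, 79]
25: hit
52: miss, evict 79, frames [97, 24, 25, 52]
51: miss, evict 52, frames [97, 24, 25, 51]
Page faults: 9.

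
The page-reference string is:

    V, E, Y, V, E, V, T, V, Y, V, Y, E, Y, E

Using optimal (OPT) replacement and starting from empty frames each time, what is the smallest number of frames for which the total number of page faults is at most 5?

f=1: 14 faults
f=2: 7 faults
f=3: 5 faults
f=4: 4 faults
Smallest f with faults ≤ 5 is 3.

3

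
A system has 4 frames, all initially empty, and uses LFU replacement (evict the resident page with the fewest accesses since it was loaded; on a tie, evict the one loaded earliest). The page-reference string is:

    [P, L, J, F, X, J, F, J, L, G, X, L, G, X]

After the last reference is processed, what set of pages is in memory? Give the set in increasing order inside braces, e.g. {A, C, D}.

P -> fault, frames [P]
L -> fault, frames [P, L]
J -> fault, frames [P, L, J]
F -> fault, frames [P, L, J, F]
X -> fault, evict P, frames [L, J, F, X]
J -> hit
F -> hit
J -> hit
L -> hit
G -> fault, evict X, frames [L, J, F, G]
X -> fault, evict G, frames [L, J, F, X]
L -> hit
G -> fault, evict X, frames [L, J, F, G]
X -> fault, evict G, frames [L, J, F, X]

{F, J, L, X}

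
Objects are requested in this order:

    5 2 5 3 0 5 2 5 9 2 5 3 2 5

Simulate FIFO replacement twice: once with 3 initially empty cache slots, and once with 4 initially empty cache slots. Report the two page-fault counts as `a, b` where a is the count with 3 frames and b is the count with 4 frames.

3 frames: F F . F F F F . F . . F . F → 9 faults.
4 frames: F F . F F . . . F . F . F . → 7 faults.
7 < 9: adding a frame reduced faults, as is typical.

9, 7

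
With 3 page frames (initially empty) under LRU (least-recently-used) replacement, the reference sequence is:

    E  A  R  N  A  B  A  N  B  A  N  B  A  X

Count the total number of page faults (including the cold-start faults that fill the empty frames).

6

E -> fault, frames (E)
A -> fault, frames (E A)
R -> fault, frames (E A R)
N -> fault, evict E, frames (A R N)
A -> hit
B -> fault, evict R, frames (N A B)
A -> hit
N -> hit
B -> hit
A -> hit
N -> hit
B -> hit
A -> hit
X -> fault, evict N, frames (B A X)
Page faults: 6.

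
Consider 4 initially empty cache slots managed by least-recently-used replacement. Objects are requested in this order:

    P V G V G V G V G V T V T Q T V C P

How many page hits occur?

11

P -> fault, frames [P]
V -> fault, frames [P, V]
G -> fault, frames [P, V, G]
V -> hit
G -> hit
V -> hit
G -> hit
V -> hit
G -> hit
V -> hit
T -> fault, frames [P, G, V, T]
V -> hit
T -> hit
Q -> fault, evict P, frames [G, V, T, Q]
T -> hit
V -> hit
C -> fault, evict G, frames [Q, T, V, C]
P -> fault, evict Q, frames [T, V, C, P]
Hits: 11.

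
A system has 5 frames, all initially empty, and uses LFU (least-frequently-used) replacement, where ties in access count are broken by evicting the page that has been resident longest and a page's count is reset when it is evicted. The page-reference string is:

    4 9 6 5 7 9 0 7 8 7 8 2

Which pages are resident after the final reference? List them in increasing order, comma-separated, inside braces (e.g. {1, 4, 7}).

4 → miss, frames {4}
9 → miss, frames {4,9}
6 → miss, frames {4,9,6}
5 → miss, frames {4,9,6,5}
7 → miss, frames {4,9,6,5,7}
9 → hit
0 → miss, evict 4, frames {9,6,5,7,0}
7 → hit
8 → miss, evict 6, frames {9,5,7,0,8}
7 → hit
8 → hit
2 → miss, evict 5, frames {9,7,0,8,2}

{0, 2, 7, 8, 9}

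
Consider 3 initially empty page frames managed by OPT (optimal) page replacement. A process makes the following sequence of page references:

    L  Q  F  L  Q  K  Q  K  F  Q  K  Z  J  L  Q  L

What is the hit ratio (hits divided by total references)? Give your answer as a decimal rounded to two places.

L: miss, frames (L)
Q: miss, frames (L Q)
F: miss, frames (L Q F)
L: hit
Q: hit
K: miss, evict L, frames (Q F K)
Q: hit
K: hit
F: hit
Q: hit
K: hit
Z: miss, evict K, frames (Q F Z)
J: miss, evict Z, frames (Q F J)
L: miss, evict J, frames (Q F L)
Q: hit
L: hit
Hits: 9 of 16 references → 9/16 = 0.5625.

0.56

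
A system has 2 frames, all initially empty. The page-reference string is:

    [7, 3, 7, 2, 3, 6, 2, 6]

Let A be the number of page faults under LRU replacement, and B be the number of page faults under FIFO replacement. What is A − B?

2

Under LRU: F F . F F F F . → 6 faults.
Under FIFO: F F . F . F . . → 4 faults.
A − B = 6 − 4 = 2.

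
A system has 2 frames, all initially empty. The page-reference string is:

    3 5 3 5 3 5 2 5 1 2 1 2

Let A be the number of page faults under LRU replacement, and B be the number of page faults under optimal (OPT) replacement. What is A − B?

Under LRU: F F . . . . F . F F . . → 5 faults.
Under OPT: F F . . . . F . F . . . → 4 faults.
A − B = 5 − 4 = 1.

1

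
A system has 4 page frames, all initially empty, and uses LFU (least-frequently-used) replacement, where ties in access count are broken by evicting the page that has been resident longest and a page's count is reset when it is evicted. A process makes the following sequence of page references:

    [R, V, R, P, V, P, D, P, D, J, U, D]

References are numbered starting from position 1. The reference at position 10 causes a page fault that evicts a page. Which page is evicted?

R

pos 1: R -> fault, frames {R}
pos 2: V -> fault, frames {R,V}
pos 3: R -> hit
pos 4: P -> fault, frames {R,V,P}
pos 5: V -> hit
pos 6: P -> hit
pos 7: D -> fault, frames {R,V,P,D}
pos 8: P -> hit
pos 9: D -> hit
pos 10: J -> fault, evict R, frames {V,P,D,J}
At position 10, page R is evicted.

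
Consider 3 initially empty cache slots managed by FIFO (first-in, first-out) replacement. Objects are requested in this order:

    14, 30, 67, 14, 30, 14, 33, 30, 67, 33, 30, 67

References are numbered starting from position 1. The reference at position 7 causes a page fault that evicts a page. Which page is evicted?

14

pos 1: 14: fault, frames {14}
pos 2: 30: fault, frames {14,30}
pos 3: 67: fault, frames {14,30,67}
pos 4: 14: hit
pos 5: 30: hit
pos 6: 14: hit
pos 7: 33: fault, evict 14, frames {30,67,33}
At position 7, page 14 is evicted.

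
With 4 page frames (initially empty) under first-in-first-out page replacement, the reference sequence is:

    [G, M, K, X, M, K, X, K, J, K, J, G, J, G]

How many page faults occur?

6

G -> fault, frames {G}
M -> fault, frames {G,M}
K -> fault, frames {G,M,K}
X -> fault, frames {G,M,K,X}
M -> hit
K -> hit
X -> hit
K -> hit
J -> fault, evict G, frames {M,K,X,J}
K -> hit
J -> hit
G -> fault, evict M, frames {K,X,J,G}
J -> hit
G -> hit
Page faults: 6.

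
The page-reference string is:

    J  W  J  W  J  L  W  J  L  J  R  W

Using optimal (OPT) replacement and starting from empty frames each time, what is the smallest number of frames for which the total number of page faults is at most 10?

f=1: 12 faults
f=2: 6 faults
f=3: 4 faults
f=4: 4 faults
Smallest f with faults ≤ 10 is 2.

2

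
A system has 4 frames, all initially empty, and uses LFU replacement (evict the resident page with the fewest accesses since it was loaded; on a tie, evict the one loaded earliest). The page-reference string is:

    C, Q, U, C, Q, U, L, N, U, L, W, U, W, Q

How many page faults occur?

7

C -> fault, frames (C)
Q -> fault, frames (C Q)
U -> fault, frames (C Q U)
C -> hit
Q -> hit
U -> hit
L -> fault, frames (C Q U L)
N -> fault, evict L, frames (C Q U N)
U -> hit
L -> fault, evict N, frames (C Q U L)
W -> fault, evict L, frames (C Q U W)
U -> hit
W -> hit
Q -> hit
Page faults: 7.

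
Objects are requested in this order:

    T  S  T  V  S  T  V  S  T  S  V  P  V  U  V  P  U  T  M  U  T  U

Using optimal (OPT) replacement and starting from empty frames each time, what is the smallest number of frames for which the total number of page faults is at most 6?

f=1: 22 faults
f=2: 12 faults
f=3: 7 faults
f=4: 6 faults
f=5: 6 faults
f=6: 6 faults
Smallest f with faults ≤ 6 is 4.

4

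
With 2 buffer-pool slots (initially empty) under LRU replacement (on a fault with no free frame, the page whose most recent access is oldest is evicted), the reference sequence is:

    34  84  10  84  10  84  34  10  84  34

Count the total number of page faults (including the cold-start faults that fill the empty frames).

7

34 → miss, frames {34}
84 → miss, frames {34,84}
10 → miss, evict 34, frames {84,10}
84 → hit
10 → hit
84 → hit
34 → miss, evict 10, frames {84,34}
10 → miss, evict 84, frames {34,10}
84 → miss, evict 34, frames {10,84}
34 → miss, evict 10, frames {84,34}
Page faults: 7.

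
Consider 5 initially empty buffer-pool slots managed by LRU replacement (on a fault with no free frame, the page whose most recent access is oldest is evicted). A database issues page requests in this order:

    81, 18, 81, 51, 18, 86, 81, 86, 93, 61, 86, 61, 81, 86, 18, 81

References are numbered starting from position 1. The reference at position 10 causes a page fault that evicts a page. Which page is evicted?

pos 1: 81 -> fault, frames (81)
pos 2: 18 -> fault, frames (81 18)
pos 3: 81 -> hit
pos 4: 51 -> fault, frames (18 81 51)
pos 5: 18 -> hit
pos 6: 86 -> fault, frames (81 51 18 86)
pos 7: 81 -> hit
pos 8: 86 -> hit
pos 9: 93 -> fault, frames (51 18 81 86 93)
pos 10: 61 -> fault, evict 51, frames (18 81 86 93 61)
At position 10, page 51 is evicted.

51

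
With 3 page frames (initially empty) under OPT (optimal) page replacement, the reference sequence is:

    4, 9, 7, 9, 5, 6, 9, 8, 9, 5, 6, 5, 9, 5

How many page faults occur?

4 → miss, frames [4]
9 → miss, frames [4, 9]
7 → miss, frames [4, 9, 7]
9 → hit
5 → miss, evict 7, frames [4, 9, 5]
6 → miss, evict 4, frames [9, 5, 6]
9 → hit
8 → miss, evict 6, frames [9, 5, 8]
9 → hit
5 → hit
6 → miss, evict 8, frames [9, 5, 6]
5 → hit
9 → hit
5 → hit
Page faults: 7.

7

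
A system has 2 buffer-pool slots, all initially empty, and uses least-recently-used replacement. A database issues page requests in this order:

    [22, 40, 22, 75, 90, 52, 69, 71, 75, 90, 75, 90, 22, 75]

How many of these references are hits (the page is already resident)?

3

22: miss, frames [22]
40: miss, frames [22, 40]
22: hit
75: miss, evict 40, frames [22, 75]
90: miss, evict 22, frames [75, 90]
52: miss, evict 75, frames [90, 52]
69: miss, evict 90, frames [52, 69]
71: miss, evict 52, frames [69, 71]
75: miss, evict 69, frames [71, 75]
90: miss, evict 71, frames [75, 90]
75: hit
90: hit
22: miss, evict 75, frames [90, 22]
75: miss, evict 90, frames [22, 75]
Hits: 3.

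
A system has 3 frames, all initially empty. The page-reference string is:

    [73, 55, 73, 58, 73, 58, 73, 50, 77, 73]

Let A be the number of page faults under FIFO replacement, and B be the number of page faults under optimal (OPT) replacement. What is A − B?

1

Under FIFO: F F . F . . . F F F → 6 faults.
Under OPT: F F . F . . . F F . → 5 faults.
A − B = 6 − 5 = 1.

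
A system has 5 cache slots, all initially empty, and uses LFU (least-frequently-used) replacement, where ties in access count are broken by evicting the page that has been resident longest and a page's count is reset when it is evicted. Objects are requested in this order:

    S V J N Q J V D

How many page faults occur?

S: miss, frames (S)
V: miss, frames (S V)
J: miss, frames (S V J)
N: miss, frames (S V J N)
Q: miss, frames (S V J N Q)
J: hit
V: hit
D: miss, evict S, frames (V J N Q D)
Page faults: 6.

6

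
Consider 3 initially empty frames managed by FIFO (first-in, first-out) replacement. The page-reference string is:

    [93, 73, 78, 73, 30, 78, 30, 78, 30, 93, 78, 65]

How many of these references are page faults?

6

93 → fault, frames {93}
73 → fault, frames {93,73}
78 → fault, frames {93,73,78}
73 → hit
30 → fault, evict 93, frames {73,78,30}
78 → hit
30 → hit
78 → hit
30 → hit
93 → fault, evict 73, frames {78,30,93}
78 → hit
65 → fault, evict 78, frames {30,93,65}
Page faults: 6.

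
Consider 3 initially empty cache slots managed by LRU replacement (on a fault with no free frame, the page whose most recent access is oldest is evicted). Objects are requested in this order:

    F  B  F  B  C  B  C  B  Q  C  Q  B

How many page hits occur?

8

F: miss, frames (F)
B: miss, frames (F B)
F: hit
B: hit
C: miss, frames (F B C)
B: hit
C: hit
B: hit
Q: miss, evict F, frames (C B Q)
C: hit
Q: hit
B: hit
Hits: 8.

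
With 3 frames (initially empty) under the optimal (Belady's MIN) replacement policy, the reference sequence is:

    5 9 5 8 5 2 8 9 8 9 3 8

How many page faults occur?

5

5: miss, frames (5)
9: miss, frames (5 9)
5: hit
8: miss, frames (5 9 8)
5: hit
2: miss, evict 5, frames (9 8 2)
8: hit
9: hit
8: hit
9: hit
3: miss, evict 2, frames (9 8 3)
8: hit
Page faults: 5.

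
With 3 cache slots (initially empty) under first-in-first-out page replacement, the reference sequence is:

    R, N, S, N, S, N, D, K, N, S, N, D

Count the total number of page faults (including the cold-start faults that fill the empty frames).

R: fault, frames [R]
N: fault, frames [R, N]
S: fault, frames [R, N, S]
N: hit
S: hit
N: hit
D: fault, evict R, frames [N, S, D]
K: fault, evict N, frames [S, D, K]
N: fault, evict S, frames [D, K, N]
S: fault, evict D, frames [K, N, S]
N: hit
D: fault, evict K, frames [N, S, D]
Page faults: 8.

8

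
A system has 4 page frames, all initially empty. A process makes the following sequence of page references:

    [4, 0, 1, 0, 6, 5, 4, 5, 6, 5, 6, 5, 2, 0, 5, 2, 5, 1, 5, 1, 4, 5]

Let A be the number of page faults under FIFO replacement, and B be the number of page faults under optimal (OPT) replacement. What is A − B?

4

Under FIFO: F F F . F F F . . . . . F F . . . F F . F . → 11 faults.
Under OPT: F F F . F F . . . . . . F . . . . F . . . . → 7 faults.
A − B = 11 − 7 = 4.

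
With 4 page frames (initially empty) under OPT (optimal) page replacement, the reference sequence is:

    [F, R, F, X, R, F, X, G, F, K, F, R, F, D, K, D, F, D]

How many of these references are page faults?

F: miss, frames {F}
R: miss, frames {F,R}
F: hit
X: miss, frames {F,R,X}
R: hit
F: hit
X: hit
G: miss, frames {F,R,X,G}
F: hit
K: miss, evict G, frames {F,R,X,K}
F: hit
R: hit
F: hit
D: miss, evict X, frames {F,R,K,D}
K: hit
D: hit
F: hit
D: hit
Page faults: 6.

6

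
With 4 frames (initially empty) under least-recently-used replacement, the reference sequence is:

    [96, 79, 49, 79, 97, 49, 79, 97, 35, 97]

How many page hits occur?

96 → miss, frames (96)
79 → miss, frames (96 79)
49 → miss, frames (96 79 49)
79 → hit
97 → miss, frames (96 49 79 97)
49 → hit
79 → hit
97 → hit
35 → miss, evict 96, frames (49 79 97 35)
97 → hit
Hits: 5.

5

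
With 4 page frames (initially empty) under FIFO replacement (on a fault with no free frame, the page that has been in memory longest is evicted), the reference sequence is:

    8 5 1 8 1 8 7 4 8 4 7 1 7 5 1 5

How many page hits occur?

8

8 -> fault, frames {8}
5 -> fault, frames {8,5}
1 -> fault, frames {8,5,1}
8 -> hit
1 -> hit
8 -> hit
7 -> fault, frames {8,5,1,7}
4 -> fault, evict 8, frames {5,1,7,4}
8 -> fault, evict 5, frames {1,7,4,8}
4 -> hit
7 -> hit
1 -> hit
7 -> hit
5 -> fault, evict 1, frames {7,4,8,5}
1 -> fault, evict 7, frames {4,8,5,1}
5 -> hit
Hits: 8.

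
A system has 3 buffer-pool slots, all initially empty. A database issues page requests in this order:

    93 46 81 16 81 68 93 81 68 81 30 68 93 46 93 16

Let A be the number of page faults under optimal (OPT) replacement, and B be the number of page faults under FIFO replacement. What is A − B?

Under OPT: F F F F . F . . . . F . . F . F → 8 faults.
Under FIFO: F F F F . F F F . . F F F F . F → 12 faults.
A − B = 8 − 12 = -4.

-4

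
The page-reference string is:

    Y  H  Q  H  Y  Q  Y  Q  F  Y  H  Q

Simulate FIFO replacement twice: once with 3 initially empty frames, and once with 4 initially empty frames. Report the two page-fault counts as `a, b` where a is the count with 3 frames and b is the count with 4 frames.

7, 4

3 frames: F F F . . . . . F F F F → 7 faults.
4 frames: F F F . . . . . F . . . → 4 faults.
4 < 7: adding a frame reduced faults, as is typical.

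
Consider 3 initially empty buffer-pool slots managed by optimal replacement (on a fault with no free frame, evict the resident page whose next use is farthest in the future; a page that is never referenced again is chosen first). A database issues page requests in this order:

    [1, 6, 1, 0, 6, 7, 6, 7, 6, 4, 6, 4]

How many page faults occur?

1 -> miss, frames {1}
6 -> miss, frames {1,6}
1 -> hit
0 -> miss, frames {1,6,0}
6 -> hit
7 -> miss, evict 0, frames {1,6,7}
6 -> hit
7 -> hit
6 -> hit
4 -> miss, evict 7, frames {1,6,4}
6 -> hit
4 -> hit
Page faults: 5.

5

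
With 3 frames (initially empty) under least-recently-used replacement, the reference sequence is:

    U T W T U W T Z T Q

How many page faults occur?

U → fault, frames (U)
T → fault, frames (U T)
W → fault, frames (U T W)
T → hit
U → hit
W → hit
T → hit
Z → fault, evict U, frames (W T Z)
T → hit
Q → fault, evict W, frames (Z T Q)
Page faults: 5.

5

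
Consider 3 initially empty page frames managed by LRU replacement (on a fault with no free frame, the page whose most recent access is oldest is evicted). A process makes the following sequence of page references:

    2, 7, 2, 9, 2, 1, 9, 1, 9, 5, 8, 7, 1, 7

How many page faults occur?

8

2 -> fault, frames [2]
7 -> fault, frames [2, 7]
2 -> hit
9 -> fault, frames [7, 2, 9]
2 -> hit
1 -> fault, evict 7, frames [9, 2, 1]
9 -> hit
1 -> hit
9 -> hit
5 -> fault, evict 2, frames [1, 9, 5]
8 -> fault, evict 1, frames [9, 5, 8]
7 -> fault, evict 9, frames [5, 8, 7]
1 -> fault, evict 5, frames [8, 7, 1]
7 -> hit
Page faults: 8.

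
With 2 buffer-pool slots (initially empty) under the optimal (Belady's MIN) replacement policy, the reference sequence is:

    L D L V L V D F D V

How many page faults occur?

6

L -> miss, frames (L)
D -> miss, frames (L D)
L -> hit
V -> miss, evict D, frames (L V)
L -> hit
V -> hit
D -> miss, evict L, frames (V D)
F -> miss, evict V, frames (D F)
D -> hit
V -> miss, evict F, frames (D V)
Page faults: 6.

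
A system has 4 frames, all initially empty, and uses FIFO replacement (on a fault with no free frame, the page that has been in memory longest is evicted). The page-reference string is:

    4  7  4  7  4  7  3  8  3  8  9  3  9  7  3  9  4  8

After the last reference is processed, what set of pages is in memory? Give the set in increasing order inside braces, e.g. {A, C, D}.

4: miss, frames {4}
7: miss, frames {4,7}
4: hit
7: hit
4: hit
7: hit
3: miss, frames {4,7,3}
8: miss, frames {4,7,3,8}
3: hit
8: hit
9: miss, evict 4, frames {7,3,8,9}
3: hit
9: hit
7: hit
3: hit
9: hit
4: miss, evict 7, frames {3,8,9,4}
8: hit

{3, 4, 8, 9}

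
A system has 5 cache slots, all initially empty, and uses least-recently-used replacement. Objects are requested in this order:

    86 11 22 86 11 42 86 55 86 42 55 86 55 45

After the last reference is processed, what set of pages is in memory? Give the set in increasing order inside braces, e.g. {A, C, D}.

{11, 42, 45, 55, 86}

86 → fault, frames [86]
11 → fault, frames [86, 11]
22 → fault, frames [86, 11, 22]
86 → hit
11 → hit
42 → fault, frames [22, 86, 11, 42]
86 → hit
55 → fault, frames [22, 11, 42, 86, 55]
86 → hit
42 → hit
55 → hit
86 → hit
55 → hit
45 → fault, evict 22, frames [11, 42, 86, 55, 45]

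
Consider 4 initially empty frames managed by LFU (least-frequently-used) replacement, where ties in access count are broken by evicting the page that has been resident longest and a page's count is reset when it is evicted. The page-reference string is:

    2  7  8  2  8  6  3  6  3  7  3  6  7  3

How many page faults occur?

2 → fault, frames {2}
7 → fault, frames {2,7}
8 → fault, frames {2,7,8}
2 → hit
8 → hit
6 → fault, frames {2,7,8,6}
3 → fault, evict 7, frames {2,8,6,3}
6 → hit
3 → hit
7 → fault, evict 2, frames {8,6,3,7}
3 → hit
6 → hit
7 → hit
3 → hit
Page faults: 6.

6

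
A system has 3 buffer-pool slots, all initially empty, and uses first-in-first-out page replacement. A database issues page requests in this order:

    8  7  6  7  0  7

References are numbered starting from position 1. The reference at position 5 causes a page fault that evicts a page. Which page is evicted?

pos 1: 8 -> fault, frames (8)
pos 2: 7 -> fault, frames (8 7)
pos 3: 6 -> fault, frames (8 7 6)
pos 4: 7 -> hit
pos 5: 0 -> fault, evict 8, frames (7 6 0)
At position 5, page 8 is evicted.

8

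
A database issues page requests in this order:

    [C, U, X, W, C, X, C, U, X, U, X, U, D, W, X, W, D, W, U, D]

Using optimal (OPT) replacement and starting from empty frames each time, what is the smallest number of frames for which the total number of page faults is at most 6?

4

f=1: 20 faults
f=2: 10 faults
f=3: 7 faults
f=4: 5 faults
f=5: 5 faults
Smallest f with faults ≤ 6 is 4.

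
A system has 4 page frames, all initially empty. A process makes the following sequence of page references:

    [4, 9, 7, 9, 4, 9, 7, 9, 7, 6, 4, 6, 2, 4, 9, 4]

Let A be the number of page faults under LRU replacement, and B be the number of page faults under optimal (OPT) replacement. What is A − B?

1

Under LRU: F F F . . . . . . F . . F . F . → 6 faults.
Under OPT: F F F . . . . . . F . . F . . . → 5 faults.
A − B = 6 − 5 = 1.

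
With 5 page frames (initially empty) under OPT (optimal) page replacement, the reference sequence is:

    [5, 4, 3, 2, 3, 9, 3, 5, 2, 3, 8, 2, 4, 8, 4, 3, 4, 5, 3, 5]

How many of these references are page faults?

6

5: fault, frames (5)
4: fault, frames (5 4)
3: fault, frames (5 4 3)
2: fault, frames (5 4 3 2)
3: hit
9: fault, frames (5 4 3 2 9)
3: hit
5: hit
2: hit
3: hit
8: fault, evict 9, frames (5 4 3 2 8)
2: hit
4: hit
8: hit
4: hit
3: hit
4: hit
5: hit
3: hit
5: hit
Page faults: 6.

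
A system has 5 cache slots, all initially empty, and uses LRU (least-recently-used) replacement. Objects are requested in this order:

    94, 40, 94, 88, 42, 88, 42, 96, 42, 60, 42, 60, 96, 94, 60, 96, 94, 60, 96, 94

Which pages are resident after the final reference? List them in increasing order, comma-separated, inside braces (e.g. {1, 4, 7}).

{42, 60, 88, 94, 96}

94 -> fault, frames [94]
40 -> fault, frames [94, 40]
94 -> hit
88 -> fault, frames [40, 94, 88]
42 -> fault, frames [40, 94, 88, 42]
88 -> hit
42 -> hit
96 -> fault, frames [40, 94, 88, 42, 96]
42 -> hit
60 -> fault, evict 40, frames [94, 88, 96, 42, 60]
42 -> hit
60 -> hit
96 -> hit
94 -> hit
60 -> hit
96 -> hit
94 -> hit
60 -> hit
96 -> hit
94 -> hit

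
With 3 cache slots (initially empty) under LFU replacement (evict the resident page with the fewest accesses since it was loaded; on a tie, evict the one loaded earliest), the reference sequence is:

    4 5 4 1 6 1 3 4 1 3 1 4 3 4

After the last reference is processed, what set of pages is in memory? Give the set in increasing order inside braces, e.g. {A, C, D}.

4 → fault, frames (4)
5 → fault, frames (4 5)
4 → hit
1 → fault, frames (4 5 1)
6 → fault, evict 5, frames (4 1 6)
1 → hit
3 → fault, evict 6, frames (4 1 3)
4 → hit
1 → hit
3 → hit
1 → hit
4 → hit
3 → hit
4 → hit

{1, 3, 4}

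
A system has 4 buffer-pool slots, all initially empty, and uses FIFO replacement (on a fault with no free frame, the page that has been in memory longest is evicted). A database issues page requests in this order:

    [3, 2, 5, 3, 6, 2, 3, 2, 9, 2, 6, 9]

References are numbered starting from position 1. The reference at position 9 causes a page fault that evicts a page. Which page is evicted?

pos 1: 3: fault, frames (3)
pos 2: 2: fault, frames (3 2)
pos 3: 5: fault, frames (3 2 5)
pos 4: 3: hit
pos 5: 6: fault, frames (3 2 5 6)
pos 6: 2: hit
pos 7: 3: hit
pos 8: 2: hit
pos 9: 9: fault, evict 3, frames (2 5 6 9)
At position 9, page 3 is evicted.

3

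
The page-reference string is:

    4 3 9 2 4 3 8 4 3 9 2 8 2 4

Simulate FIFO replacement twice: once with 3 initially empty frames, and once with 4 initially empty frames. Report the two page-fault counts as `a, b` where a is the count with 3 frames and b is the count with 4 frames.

10, 11

3 frames: F F F F F F F . . F F . . F → 10 faults.
4 frames: F F F F . . F F F F F F . F → 11 faults.
11 > 10: adding a frame increased faults — Belady's anomaly.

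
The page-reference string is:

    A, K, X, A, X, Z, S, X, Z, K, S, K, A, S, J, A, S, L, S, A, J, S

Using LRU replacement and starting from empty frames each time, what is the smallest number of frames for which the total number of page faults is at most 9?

f=1: 22 faults
f=2: 19 faults
f=3: 11 faults
f=4: 9 faults
f=5: 7 faults
f=6: 7 faults
f=7: 7 faults
Smallest f with faults ≤ 9 is 4.

4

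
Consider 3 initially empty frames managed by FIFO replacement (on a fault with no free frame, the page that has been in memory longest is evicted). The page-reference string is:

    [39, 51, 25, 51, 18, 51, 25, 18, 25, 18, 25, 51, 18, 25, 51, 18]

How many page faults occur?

4

39 -> fault, frames [39]
51 -> fault, frames [39, 51]
25 -> fault, frames [39, 51, 25]
51 -> hit
18 -> fault, evict 39, frames [51, 25, 18]
51 -> hit
25 -> hit
18 -> hit
25 -> hit
18 -> hit
25 -> hit
51 -> hit
18 -> hit
25 -> hit
51 -> hit
18 -> hit
Page faults: 4.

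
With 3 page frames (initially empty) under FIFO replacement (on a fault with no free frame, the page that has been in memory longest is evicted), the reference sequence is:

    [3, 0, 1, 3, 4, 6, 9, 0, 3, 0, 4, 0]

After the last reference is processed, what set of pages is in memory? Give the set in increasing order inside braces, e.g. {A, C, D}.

3 -> fault, frames [3]
0 -> fault, frames [3, 0]
1 -> fault, frames [3, 0, 1]
3 -> hit
4 -> fault, evict 3, frames [0, 1, 4]
6 -> fault, evict 0, frames [1, 4, 6]
9 -> fault, evict 1, frames [4, 6, 9]
0 -> fault, evict 4, frames [6, 9, 0]
3 -> fault, evict 6, frames [9, 0, 3]
0 -> hit
4 -> fault, evict 9, frames [0, 3, 4]
0 -> hit

{0, 3, 4}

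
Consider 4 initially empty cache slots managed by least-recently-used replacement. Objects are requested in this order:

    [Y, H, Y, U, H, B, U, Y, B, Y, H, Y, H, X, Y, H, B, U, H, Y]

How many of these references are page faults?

6

Y -> fault, frames (Y)
H -> fault, frames (Y H)
Y -> hit
U -> fault, frames (H Y U)
H -> hit
B -> fault, frames (Y U H B)
U -> hit
Y -> hit
B -> hit
Y -> hit
H -> hit
Y -> hit
H -> hit
X -> fault, evict U, frames (B Y H X)
Y -> hit
H -> hit
B -> hit
U -> fault, evict X, frames (Y H B U)
H -> hit
Y -> hit
Page faults: 6.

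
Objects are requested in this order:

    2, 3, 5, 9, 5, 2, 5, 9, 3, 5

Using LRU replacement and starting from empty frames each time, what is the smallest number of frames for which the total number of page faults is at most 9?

f=1: 10 faults
f=2: 8 faults
f=3: 6 faults
f=4: 4 faults
Smallest f with faults ≤ 9 is 2.

2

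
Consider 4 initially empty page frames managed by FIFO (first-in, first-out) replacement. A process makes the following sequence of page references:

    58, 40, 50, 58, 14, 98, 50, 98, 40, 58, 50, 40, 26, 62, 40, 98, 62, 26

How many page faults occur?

58: fault, frames [58]
40: fault, frames [58, 40]
50: fault, frames [58, 40, 50]
58: hit
14: fault, frames [58, 40, 50, 14]
98: fault, evict 58, frames [40, 50, 14, 98]
50: hit
98: hit
40: hit
58: fault, evict 40, frames [50, 14, 98, 58]
50: hit
40: fault, evict 50, frames [14, 98, 58, 40]
26: fault, evict 14, frames [98, 58, 40, 26]
62: fault, evict 98, frames [58, 40, 26, 62]
40: hit
98: fault, evict 58, frames [40, 26, 62, 98]
62: hit
26: hit
Page faults: 10.

10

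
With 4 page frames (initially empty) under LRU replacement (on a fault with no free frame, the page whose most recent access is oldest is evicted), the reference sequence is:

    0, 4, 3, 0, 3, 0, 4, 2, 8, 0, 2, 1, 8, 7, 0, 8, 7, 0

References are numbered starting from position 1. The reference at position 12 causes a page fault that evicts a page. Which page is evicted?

4

pos 1: 0 → fault, frames [0]
pos 2: 4 → fault, frames [0, 4]
pos 3: 3 → fault, frames [0, 4, 3]
pos 4: 0 → hit
pos 5: 3 → hit
pos 6: 0 → hit
pos 7: 4 → hit
pos 8: 2 → fault, frames [3, 0, 4, 2]
pos 9: 8 → fault, evict 3, frames [0, 4, 2, 8]
pos 10: 0 → hit
pos 11: 2 → hit
pos 12: 1 → fault, evict 4, frames [8, 0, 2, 1]
At position 12, page 4 is evicted.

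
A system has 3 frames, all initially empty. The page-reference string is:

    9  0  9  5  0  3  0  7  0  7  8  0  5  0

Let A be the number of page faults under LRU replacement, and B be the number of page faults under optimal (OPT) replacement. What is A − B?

Under LRU: F F . F . F . F . . F . F . → 7 faults.
Under OPT: F F . F . F . F . . F . . . → 6 faults.
A − B = 7 − 6 = 1.

1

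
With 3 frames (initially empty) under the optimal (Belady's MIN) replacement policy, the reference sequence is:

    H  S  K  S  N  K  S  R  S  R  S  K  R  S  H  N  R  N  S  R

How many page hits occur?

H: fault, frames {H}
S: fault, frames {H,S}
K: fault, frames {H,S,K}
S: hit
N: fault, evict H, frames {S,K,N}
K: hit
S: hit
R: fault, evict N, frames {S,K,R}
S: hit
R: hit
S: hit
K: hit
R: hit
S: hit
H: fault, evict K, frames {S,R,H}
N: fault, evict H, frames {S,R,N}
R: hit
N: hit
S: hit
R: hit
Hits: 13.

13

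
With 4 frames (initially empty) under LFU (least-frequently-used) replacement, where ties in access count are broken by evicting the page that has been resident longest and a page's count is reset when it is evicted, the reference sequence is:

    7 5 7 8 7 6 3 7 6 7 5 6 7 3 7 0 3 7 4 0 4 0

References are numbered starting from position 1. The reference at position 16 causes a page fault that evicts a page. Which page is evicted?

5

pos 1: 7: fault, frames (7)
pos 2: 5: fault, frames (7 5)
pos 3: 7: hit
pos 4: 8: fault, frames (7 5 8)
pos 5: 7: hit
pos 6: 6: fault, frames (7 5 8 6)
pos 7: 3: fault, evict 5, frames (7 8 6 3)
pos 8: 7: hit
pos 9: 6: hit
pos 10: 7: hit
pos 11: 5: fault, evict 8, frames (7 6 3 5)
pos 12: 6: hit
pos 13: 7: hit
pos 14: 3: hit
pos 15: 7: hit
pos 16: 0: fault, evict 5, frames (7 6 3 0)
At position 16, page 5 is evicted.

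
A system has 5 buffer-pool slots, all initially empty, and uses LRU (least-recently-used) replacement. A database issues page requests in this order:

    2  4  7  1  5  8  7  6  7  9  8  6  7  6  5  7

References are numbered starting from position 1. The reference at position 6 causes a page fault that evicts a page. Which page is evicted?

pos 1: 2: miss, frames [2]
pos 2: 4: miss, frames [2, 4]
pos 3: 7: miss, frames [2, 4, 7]
pos 4: 1: miss, frames [2, 4, 7, 1]
pos 5: 5: miss, frames [2, 4, 7, 1, 5]
pos 6: 8: miss, evict 2, frames [4, 7, 1, 5, 8]
At position 6, page 2 is evicted.

2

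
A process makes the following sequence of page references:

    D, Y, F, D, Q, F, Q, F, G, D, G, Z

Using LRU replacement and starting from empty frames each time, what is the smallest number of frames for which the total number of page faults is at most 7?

f=1: 12 faults
f=2: 9 faults
f=3: 7 faults
f=4: 6 faults
f=5: 6 faults
f=6: 6 faults
Smallest f with faults ≤ 7 is 3.

3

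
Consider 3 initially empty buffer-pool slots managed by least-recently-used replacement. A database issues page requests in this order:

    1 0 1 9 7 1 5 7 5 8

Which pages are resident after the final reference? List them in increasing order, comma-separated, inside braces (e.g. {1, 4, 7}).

{5, 7, 8}

1: miss, frames [1]
0: miss, frames [1, 0]
1: hit
9: miss, frames [0, 1, 9]
7: miss, evict 0, frames [1, 9, 7]
1: hit
5: miss, evict 9, frames [7, 1, 5]
7: hit
5: hit
8: miss, evict 1, frames [7, 5, 8]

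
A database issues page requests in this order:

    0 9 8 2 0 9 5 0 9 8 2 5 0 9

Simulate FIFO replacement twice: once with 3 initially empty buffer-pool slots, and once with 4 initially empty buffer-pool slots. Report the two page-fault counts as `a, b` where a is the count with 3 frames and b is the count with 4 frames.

11, 12

3 frames: F F F F F F F . . F F . F F → 11 faults.
4 frames: F F F F . . F F F F F F F F → 12 faults.
12 > 11: adding a frame increased faults — Belady's anomaly.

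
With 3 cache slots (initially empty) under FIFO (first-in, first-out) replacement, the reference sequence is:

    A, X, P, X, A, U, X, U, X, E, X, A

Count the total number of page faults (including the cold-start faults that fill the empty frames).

A: miss, frames {A}
X: miss, frames {A,X}
P: miss, frames {A,X,P}
X: hit
A: hit
U: miss, evict A, frames {X,P,U}
X: hit
U: hit
X: hit
E: miss, evict X, frames {P,U,E}
X: miss, evict P, frames {U,E,X}
A: miss, evict U, frames {E,X,A}
Page faults: 7.

7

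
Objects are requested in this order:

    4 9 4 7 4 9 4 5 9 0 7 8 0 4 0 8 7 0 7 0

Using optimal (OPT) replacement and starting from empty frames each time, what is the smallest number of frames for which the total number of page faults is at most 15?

2

f=1: 20 faults
f=2: 11 faults
f=3: 8 faults
f=4: 6 faults
f=5: 6 faults
f=6: 6 faults
Smallest f with faults ≤ 15 is 2.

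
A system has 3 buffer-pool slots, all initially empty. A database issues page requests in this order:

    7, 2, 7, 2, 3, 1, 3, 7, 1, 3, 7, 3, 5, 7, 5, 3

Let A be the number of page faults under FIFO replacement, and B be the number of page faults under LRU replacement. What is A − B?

Under FIFO: F F . . F F . F . . . . F . . F → 7 faults.
Under LRU: F F . . F F . F . . . . F . . . → 6 faults.
A − B = 7 − 6 = 1.

1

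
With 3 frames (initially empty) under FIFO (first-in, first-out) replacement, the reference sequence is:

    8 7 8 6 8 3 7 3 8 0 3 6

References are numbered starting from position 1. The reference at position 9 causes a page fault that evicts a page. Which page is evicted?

pos 1: 8 → miss, frames (8)
pos 2: 7 → miss, frames (8 7)
pos 3: 8 → hit
pos 4: 6 → miss, frames (8 7 6)
pos 5: 8 → hit
pos 6: 3 → miss, evict 8, frames (7 6 3)
pos 7: 7 → hit
pos 8: 3 → hit
pos 9: 8 → miss, evict 7, frames (6 3 8)
At position 9, page 7 is evicted.

7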